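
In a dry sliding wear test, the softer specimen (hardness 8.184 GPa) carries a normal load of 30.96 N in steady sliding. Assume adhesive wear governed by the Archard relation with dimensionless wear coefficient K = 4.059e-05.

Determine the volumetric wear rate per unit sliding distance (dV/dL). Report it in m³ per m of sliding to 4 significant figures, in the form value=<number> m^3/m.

value=1.536e-13 m^3/m

The algebra runs at exact precision; quoted intermediates are rounded, and rounded just once to 4 significant digits.
Hardness H = 8.184 GPa = 8.184e+09 Pa.
Expressed in SI base units: W = 30.96 N, H = 8.184e+09 Pa, K = 4.059e-05.
The wear rate dV/dL = K·W/H — distance-free: 4.059e-05 · 30.96 / 8.184e+09 = 1.536e-13 m³/m.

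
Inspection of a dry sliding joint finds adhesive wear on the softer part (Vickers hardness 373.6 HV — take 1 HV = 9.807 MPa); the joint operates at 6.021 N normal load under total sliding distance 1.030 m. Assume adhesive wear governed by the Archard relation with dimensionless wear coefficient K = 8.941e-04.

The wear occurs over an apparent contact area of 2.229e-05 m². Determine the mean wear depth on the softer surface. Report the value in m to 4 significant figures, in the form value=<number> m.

value=6.790e-08 m

Intermediate values are shown rounded, and each operation maintains exact precision — one last rounding, at four significant digits.
Convert: Hardness H = 373.6 HV × 9.807 MPa/HV = 3664 MPa = 3.664e+09 Pa.
In SI base units, W = 6.021 N, H = 3.664e+09 Pa, K = 8.941e-04.
Archard volume V = K·W·L/H = 8.941e-04 · 6.021 · 1.030 / 3.664e+09 = 1.513e-12 m³.
Average depth h = V/A = 1.513e-12 / 2.229e-05 = 6.790e-08 m.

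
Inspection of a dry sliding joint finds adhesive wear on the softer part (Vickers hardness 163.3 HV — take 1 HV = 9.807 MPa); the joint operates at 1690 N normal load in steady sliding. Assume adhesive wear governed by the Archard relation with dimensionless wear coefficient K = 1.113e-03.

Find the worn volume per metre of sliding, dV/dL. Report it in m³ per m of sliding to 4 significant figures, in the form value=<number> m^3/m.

All working math maintains full float precision. Shown intermediates are rounded — a lone final rounding: 4 significant digits.
Hardness H = 163.3 HV × 9.807 MPa/HV = 1601 MPa = 1.601e+09 Pa.
Collected in SI base units: W = 1690 N, H = 1.601e+09 Pa, K = 1.113e-03.
Wear rate dV/dL = K·W/H, so: 1.113e-03 · 1690 / 1.601e+09 = 1.175e-09 m³/m.

value=1.175e-09 m^3/m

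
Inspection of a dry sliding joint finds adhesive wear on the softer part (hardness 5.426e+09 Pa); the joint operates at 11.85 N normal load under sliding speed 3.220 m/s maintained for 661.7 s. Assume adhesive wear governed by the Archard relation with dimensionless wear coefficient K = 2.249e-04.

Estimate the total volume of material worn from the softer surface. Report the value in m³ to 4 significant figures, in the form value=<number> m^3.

The algebra runs at full precision; printed values are rounded — rounded once at the end to four significant digits.
Convert: Total distance L = v·t = 3.220 m/s × 661.7 s = 2131 m.
Collected in SI base units: W = 11.85 N, H = 5.426e+09 Pa, K = 2.249e-04.
Archard volume V = K·W·L/H = 2.249e-04 · 11.85 · 2131 / 5.426e+09 = 1.047e-09 m³.

value=1.047e-09 m^3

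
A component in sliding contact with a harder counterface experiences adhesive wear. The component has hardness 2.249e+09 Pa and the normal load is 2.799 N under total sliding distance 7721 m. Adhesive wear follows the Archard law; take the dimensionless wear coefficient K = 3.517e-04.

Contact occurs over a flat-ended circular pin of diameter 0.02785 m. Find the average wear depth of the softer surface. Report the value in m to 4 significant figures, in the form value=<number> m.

value=5.548e-06 m

Quoted intermediates are rounded, and all arithmetic runs at full precision — a single final rounding: 4 significant figures.
Contact area A = π·d²/4 = π·(0.02785 m)²/4 = 6.092e-04 m².
In SI base units: W = 2.799 N, H = 2.249e+09 Pa, K = 3.517e-04.
Wear volume V = K·W·L/H = 3.517e-04 · 2.799 · 7721 / 2.249e+09 = 3.380e-09 m³.
Mean depth h = V/A = 3.380e-09 / 6.092e-04 = 5.548e-06 m.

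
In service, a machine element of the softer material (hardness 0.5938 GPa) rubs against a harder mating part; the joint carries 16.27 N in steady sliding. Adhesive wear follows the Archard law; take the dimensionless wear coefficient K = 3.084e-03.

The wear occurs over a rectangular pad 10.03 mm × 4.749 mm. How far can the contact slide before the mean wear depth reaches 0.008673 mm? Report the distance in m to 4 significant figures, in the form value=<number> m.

Each operation carries exact precision, and intermediates appear rounded — rounded just once to four significant figures.
Convert: Hardness H = 0.5938 GPa = 5.938e+08 Pa.
Convert: Pad sides 10.03 mm × 4.749 mm = 0.01003 m × 0.004749 m. Contact area A = 0.01003 m × 0.004749 m = 4.763e-05 m².
Convert: Depth limit h_lim = 0.008673 mm = 8.673e-06 m.
SI base units throughout: W = 16.27 N, H = 5.938e+08 Pa, K = 3.084e-03.
Wearable volume V_lim = h_lim·A = 8.673e-06 · 4.763e-05 = 4.131e-10 m³.
Life L = V_lim·H/(K·W) = 4.131e-10 · 5.938e+08 / (3.084e-03 · 16.27) = 4.889 m.

value=4.889 m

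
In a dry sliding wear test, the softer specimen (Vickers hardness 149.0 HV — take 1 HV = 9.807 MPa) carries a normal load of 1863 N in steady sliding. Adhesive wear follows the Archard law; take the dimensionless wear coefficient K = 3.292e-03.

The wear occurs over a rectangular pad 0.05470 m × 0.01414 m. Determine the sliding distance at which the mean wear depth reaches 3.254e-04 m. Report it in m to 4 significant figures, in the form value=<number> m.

value=59.97 m

Intermediate values are shown rounded. All arithmetic maintains full precision. Rounded just once to 4 significant digits.
Convert: Hardness H = 149.0 HV × 9.807 MPa/HV = 1461 MPa = 1.461e+09 Pa.
Convert: Contact area A = 0.05470 m × 0.01414 m = 7.735e-04 m².
Working in SI base units: W = 1863 N, H = 1.461e+09 Pa, K = 3.292e-03.
At the depth limit, V_lim = h_lim·A = 3.254e-04 · 7.735e-04 = 2.517e-07 m³.
Sliding life L = V_lim·H/(K·W) = 2.517e-07 · 1.461e+09 / (3.292e-03 · 1863) = 59.97 m.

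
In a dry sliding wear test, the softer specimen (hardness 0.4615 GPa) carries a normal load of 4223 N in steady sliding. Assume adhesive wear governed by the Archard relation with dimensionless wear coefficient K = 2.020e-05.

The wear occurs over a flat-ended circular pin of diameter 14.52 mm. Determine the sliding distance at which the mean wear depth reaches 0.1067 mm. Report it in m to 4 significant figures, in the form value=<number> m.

The intermediates appear rounded; all arithmetic maintains exact precision; rounded once at the end, at four significant digits.
Hardness H = 0.4615 GPa = 4.615e+08 Pa.
Pin diameter d = 14.52 mm = 0.01452 m. Contact area A = π·d²/4 = π·(0.01452 m)²/4 = 1.656e-04 m².
Depth limit h_lim = 0.1067 mm = 1.067e-04 m.
As SI base values: W = 4223 N, H = 4.615e+08 Pa, K = 2.020e-05.
Allowed volume V_lim = h_lim·A = 1.067e-04 · 1.656e-04 = 1.767e-08 m³.
Sliding life L = V_lim·H/(K·W) = 1.767e-08 · 4.615e+08 / (2.020e-05 · 4223) = 95.58 m.

value=95.58 m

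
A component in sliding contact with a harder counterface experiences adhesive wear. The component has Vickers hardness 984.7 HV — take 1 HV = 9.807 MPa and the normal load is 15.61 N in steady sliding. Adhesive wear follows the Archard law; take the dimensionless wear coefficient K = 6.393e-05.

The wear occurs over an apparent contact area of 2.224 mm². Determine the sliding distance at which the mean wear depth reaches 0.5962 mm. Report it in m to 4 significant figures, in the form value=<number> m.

Quoted intermediates are rounded. The computation holds exact precision; rounded just once, at 4 significant digits.
Convert: Hardness H = 984.7 HV × 9.807 MPa/HV = 9657 MPa = 9.657e+09 Pa.
Convert: Contact area A = 2.224 mm² = 2.224e-06 m².
Convert: Depth limit h_lim = 0.5962 mm = 5.962e-04 m.
Working in SI base units: W = 15.61 N, H = 9.657e+09 Pa, K = 6.393e-05.
Volume at the limit: V_lim = h_lim·A = 5.962e-04 · 2.224e-06 = 1.326e-09 m³.
Life L = V_lim·H/(K·W) = 1.326e-09 · 9.657e+09 / (6.393e-05 · 15.61) = 1.283e+04 m.

value=1.283e+04 m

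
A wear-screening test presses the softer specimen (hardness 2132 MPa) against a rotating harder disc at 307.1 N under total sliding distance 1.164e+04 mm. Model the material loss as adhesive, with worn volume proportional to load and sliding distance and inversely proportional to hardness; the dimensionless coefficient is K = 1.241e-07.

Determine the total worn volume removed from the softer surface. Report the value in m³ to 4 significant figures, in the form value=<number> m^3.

Intermediate values appear rounded; each operation runs at full precision — rounded just once: 4 significant digits.
Convert: The distance L = 1.164e+04 mm = 11.64 m.
Convert: Hardness H = 2132 MPa = 2.132e+09 Pa.
In SI base units: W = 307.1 N, H = 2.132e+09 Pa, K = 1.241e-07.
Volume removed: V = K·W·L/H = 1.241e-07 · 307.1 · 11.64 / 2.132e+09 = 2.081e-13 m³.

value=2.081e-13 m^3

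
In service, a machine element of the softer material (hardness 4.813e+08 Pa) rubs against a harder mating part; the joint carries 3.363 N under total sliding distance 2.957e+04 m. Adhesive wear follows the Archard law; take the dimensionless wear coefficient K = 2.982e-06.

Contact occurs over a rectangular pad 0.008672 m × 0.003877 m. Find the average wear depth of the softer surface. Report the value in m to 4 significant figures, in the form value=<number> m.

value=1.833e-05 m

All arithmetic carries exact precision, and intermediates are displayed rounded, and a single final rounding: 4 significant figures.
Contact area A = 0.008672 m × 0.003877 m = 3.362e-05 m².
Working in SI base units: W = 3.363 N, H = 4.813e+08 Pa, K = 2.982e-06.
Volume removed: V = K·W·L/H = 2.982e-06 · 3.363 · 2.957e+04 / 4.813e+08 = 6.161e-10 m³.
Mean depth h = V/A = 6.161e-10 / 3.362e-05 = 1.833e-05 m.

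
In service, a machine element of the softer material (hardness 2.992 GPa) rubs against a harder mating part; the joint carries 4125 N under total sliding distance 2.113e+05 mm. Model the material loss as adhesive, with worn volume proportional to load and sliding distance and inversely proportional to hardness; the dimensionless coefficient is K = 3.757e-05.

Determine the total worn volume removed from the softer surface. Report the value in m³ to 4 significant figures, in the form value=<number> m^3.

The intermediates are shown rounded — every step runs at full precision — rounded just once, at four significant digits.
Distance L = 2.113e+05 mm = 211.3 m.
Hardness H = 2.992 GPa = 2.992e+09 Pa.
Expressed in SI base units: W = 4125 N, H = 2.992e+09 Pa, K = 3.757e-05.
Worn volume V = K·W·L/H = 3.757e-05 · 4125 · 211.3 / 2.992e+09 = 1.094e-08 m³.

value=1.094e-08 m^3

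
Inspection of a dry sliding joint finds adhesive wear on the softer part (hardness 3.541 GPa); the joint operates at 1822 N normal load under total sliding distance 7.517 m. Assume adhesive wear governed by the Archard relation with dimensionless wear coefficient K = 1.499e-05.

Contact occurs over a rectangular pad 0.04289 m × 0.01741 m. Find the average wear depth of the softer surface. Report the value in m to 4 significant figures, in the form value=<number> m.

value=7.765e-08 m

Intermediates appear rounded; each operation carries full float precision; a single final rounding to 4 significant figures.
Hardness H = 3.541 GPa = 3.541e+09 Pa.
Contact area A = 0.04289 m × 0.01741 m = 7.467e-04 m².
In SI base units, W = 1822 N, H = 3.541e+09 Pa, K = 1.499e-05.
By Archard's law, V = K·W·L/H = 1.499e-05 · 1822 · 7.517 / 3.541e+09 = 5.798e-11 m³.
Mean depth h = V/A = 5.798e-11 / 7.467e-04 = 7.765e-08 m.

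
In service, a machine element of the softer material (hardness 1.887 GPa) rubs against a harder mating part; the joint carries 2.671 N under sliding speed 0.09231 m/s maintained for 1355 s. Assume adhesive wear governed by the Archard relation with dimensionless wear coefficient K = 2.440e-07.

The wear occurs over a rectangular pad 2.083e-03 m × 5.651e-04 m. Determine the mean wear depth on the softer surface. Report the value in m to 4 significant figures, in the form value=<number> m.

Shown intermediates are rounded — all working math carries full float precision. Rounded once at the end, at four significant digits.
Total distance L = v·t = 0.09231 m/s × 1355 s = 125.1 m.
Hardness H = 1.887 GPa = 1.887e+09 Pa.
Contact area A = 2.083e-03 m × 5.651e-04 m = 1.177e-06 m².
Expressed in SI base units: W = 2.671 N, H = 1.887e+09 Pa, K = 2.440e-07.
Archard volume V = K·W·L/H = 2.440e-07 · 2.671 · 125.1 / 1.887e+09 = 4.320e-14 m³.
Wear depth h = V/A = 4.320e-14 / 1.177e-06 = 3.670e-08 m.

value=3.670e-08 m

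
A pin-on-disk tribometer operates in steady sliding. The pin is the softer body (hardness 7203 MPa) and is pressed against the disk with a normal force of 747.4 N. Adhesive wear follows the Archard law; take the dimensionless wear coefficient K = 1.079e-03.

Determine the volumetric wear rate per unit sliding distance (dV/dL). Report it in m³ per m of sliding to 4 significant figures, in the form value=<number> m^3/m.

value=1.120e-10 m^3/m

Intermediates are shown rounded — every step runs at full float precision, and one final rounding to 4 significant figures.
Hardness H = 7203 MPa = 7.203e+09 Pa.
Restated in SI base units: W = 747.4 N, H = 7.203e+09 Pa, K = 1.079e-03.
Wear rate dV/dL = K·W/H (independent of L): 1.079e-03 · 747.4 / 7.203e+09 = 1.120e-10 m³/m.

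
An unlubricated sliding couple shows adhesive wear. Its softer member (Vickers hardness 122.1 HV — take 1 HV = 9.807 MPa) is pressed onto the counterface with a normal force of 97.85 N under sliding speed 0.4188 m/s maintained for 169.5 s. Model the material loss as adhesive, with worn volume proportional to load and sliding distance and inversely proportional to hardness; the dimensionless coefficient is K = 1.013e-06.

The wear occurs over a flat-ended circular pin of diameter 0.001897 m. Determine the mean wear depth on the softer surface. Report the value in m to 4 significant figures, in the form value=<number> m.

Intermediates are printed rounded; all arithmetic maintains full precision — rounded once at the end, at 4 significant digits.
Distance covered L = v·t = 0.4188 m/s × 169.5 s = 70.99 m.
Hardness H = 122.1 HV × 9.807 MPa/HV = 1197 MPa = 1.197e+09 Pa.
Contact area A = π·d²/4 = π·(0.001897 m)²/4 = 2.826e-06 m².
In SI base units, W = 97.85 N, H = 1.197e+09 Pa, K = 1.013e-06.
Worn volume V = K·W·L/H = 1.013e-06 · 97.85 · 70.99 / 1.197e+09 = 5.876e-12 m³.
Average depth h = V/A = 5.876e-12 / 2.826e-06 = 2.079e-06 m.

value=2.079e-06 m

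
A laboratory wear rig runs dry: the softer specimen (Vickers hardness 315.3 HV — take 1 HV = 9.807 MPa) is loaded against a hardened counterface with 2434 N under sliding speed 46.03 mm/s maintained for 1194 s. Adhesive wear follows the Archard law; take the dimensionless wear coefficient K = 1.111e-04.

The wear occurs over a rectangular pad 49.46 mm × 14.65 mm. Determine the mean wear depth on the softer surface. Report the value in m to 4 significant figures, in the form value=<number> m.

value=6.633e-06 m

The algebra carries exact precision; shown intermediates are rounded; a lone final rounding: 4 significant figures.
Convert: Sliding speed v = 46.03 mm/s = 0.04603 m/s. Sliding distance L = v·t = 0.04603 m/s × 1194 s = 54.96 m.
Convert: Hardness H = 315.3 HV × 9.807 MPa/HV = 3092 MPa = 3.092e+09 Pa.
Convert: Pad sides 49.46 mm × 14.65 mm = 0.04946 m × 0.01465 m. Contact area A = 0.04946 m × 0.01465 m = 7.246e-04 m².
Collected in SI base units: W = 2434 N, H = 3.092e+09 Pa, K = 1.111e-04.
Archard volume V = K·W·L/H = 1.111e-04 · 2434 · 54.96 / 3.092e+09 = 4.806e-09 m³.
Mean wear depth h = V/A = 4.806e-09 / 7.246e-04 = 6.633e-06 m.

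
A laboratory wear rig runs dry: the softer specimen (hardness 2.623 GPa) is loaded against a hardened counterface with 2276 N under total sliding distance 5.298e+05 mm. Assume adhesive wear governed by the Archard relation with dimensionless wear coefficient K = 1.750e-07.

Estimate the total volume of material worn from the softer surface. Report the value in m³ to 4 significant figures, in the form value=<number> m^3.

The intermediates appear rounded. All arithmetic carries exact precision. Rounded once at the end, at four significant figures.
Convert: Distance L = 5.298e+05 mm = 529.8 m.
Convert: Hardness H = 2.623 GPa = 2.623e+09 Pa.
As SI base values: W = 2276 N, H = 2.623e+09 Pa, K = 1.750e-07.
The Archard volume V = K·W·L/H = 1.750e-07 · 2276 · 529.8 / 2.623e+09 = 8.045e-11 m³.

value=8.045e-11 m^3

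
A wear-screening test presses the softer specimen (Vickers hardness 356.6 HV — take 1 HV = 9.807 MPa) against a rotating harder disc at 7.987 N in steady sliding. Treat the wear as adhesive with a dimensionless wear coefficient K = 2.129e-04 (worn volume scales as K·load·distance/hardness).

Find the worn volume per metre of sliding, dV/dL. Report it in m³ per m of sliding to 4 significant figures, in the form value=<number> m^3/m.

Intermediate values are displayed rounded — all arithmetic keeps full float precision — one final rounding, at four significant figures.
Convert: Hardness H = 356.6 HV × 9.807 MPa/HV = 3497 MPa = 3.497e+09 Pa.
Expressed in SI base units: W = 7.987 N, H = 3.497e+09 Pa, K = 2.129e-04.
Rate of wear dV/dL = K·W/H (no L dependence): 2.129e-04 · 7.987 / 3.497e+09 = 4.862e-13 m³/m.

value=4.862e-13 m^3/m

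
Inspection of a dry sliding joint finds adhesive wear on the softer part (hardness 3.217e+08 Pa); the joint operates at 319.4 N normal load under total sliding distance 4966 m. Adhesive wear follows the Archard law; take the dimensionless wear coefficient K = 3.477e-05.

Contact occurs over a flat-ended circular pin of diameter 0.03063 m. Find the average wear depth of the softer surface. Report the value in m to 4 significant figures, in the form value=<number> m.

All arithmetic holds full precision — intermediates are shown rounded. Rounded once at the end: 4 significant figures.
Contact area A = π·d²/4 = π·(0.03063 m)²/4 = 7.369e-04 m².
In SI base units, W = 319.4 N, H = 3.217e+08 Pa, K = 3.477e-05.
Volume removed: V = K·W·L/H = 3.477e-05 · 319.4 · 4966 / 3.217e+08 = 1.714e-07 m³.
Mean depth h = V/A = 1.714e-07 / 7.369e-04 = 2.327e-04 m.

value=2.327e-04 m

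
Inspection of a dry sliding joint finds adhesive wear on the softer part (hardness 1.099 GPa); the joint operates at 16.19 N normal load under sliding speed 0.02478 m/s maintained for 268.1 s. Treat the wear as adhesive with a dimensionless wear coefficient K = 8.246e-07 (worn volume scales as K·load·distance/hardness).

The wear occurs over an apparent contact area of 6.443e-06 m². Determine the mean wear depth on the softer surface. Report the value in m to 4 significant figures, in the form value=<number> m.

The computation holds full float precision, and the intermediates are shown rounded. Rounded just once to four significant figures.
Convert: Path length L = v·t = 0.02478 m/s × 268.1 s = 6.644 m.
Convert: Hardness H = 1.099 GPa = 1.099e+09 Pa.
In SI base units: W = 16.19 N, H = 1.099e+09 Pa, K = 8.246e-07.
Apply Archard: V = K·W·L/H = 8.246e-07 · 16.19 · 6.644 / 1.099e+09 = 8.070e-14 m³.
Mean wear depth h = V/A = 8.070e-14 / 6.443e-06 = 1.253e-08 m.

value=1.253e-08 m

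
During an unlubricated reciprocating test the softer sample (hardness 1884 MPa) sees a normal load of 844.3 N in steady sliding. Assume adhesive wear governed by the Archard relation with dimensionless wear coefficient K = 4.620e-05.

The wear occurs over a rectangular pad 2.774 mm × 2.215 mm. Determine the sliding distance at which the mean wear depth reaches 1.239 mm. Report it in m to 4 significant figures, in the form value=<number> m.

value=367.7 m

The algebra maintains full float precision; printed values are rounded; a single final rounding to four significant figures.
Convert: Hardness H = 1884 MPa = 1.884e+09 Pa.
Convert: Pad sides 2.774 mm × 2.215 mm = 0.002774 m × 0.002215 m. Contact area A = 0.002774 m × 0.002215 m = 6.144e-06 m².
Convert: Depth limit h_lim = 1.239 mm = 0.001239 m.
As SI base values: W = 844.3 N, H = 1.884e+09 Pa, K = 4.620e-05.
Wearable volume V_lim = h_lim·A = 0.001239 · 6.144e-06 = 7.613e-09 m³.
Thus life L = V_lim·H/(K·W) = 7.613e-09 · 1.884e+09 / (4.620e-05 · 844.3) = 367.7 m.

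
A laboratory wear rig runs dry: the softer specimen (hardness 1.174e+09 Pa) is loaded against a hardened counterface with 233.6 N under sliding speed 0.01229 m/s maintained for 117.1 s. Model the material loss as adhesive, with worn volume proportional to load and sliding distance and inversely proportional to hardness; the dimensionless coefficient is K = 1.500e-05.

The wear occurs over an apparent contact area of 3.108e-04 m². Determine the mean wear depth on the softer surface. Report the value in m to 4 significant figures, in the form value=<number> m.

The algebra keeps full precision; intermediate values appear rounded; rounded just once, at four significant digits.
Convert: The distance L = v·t = 0.01229 m/s × 117.1 s = 1.439 m.
As SI base values: W = 233.6 N, H = 1.174e+09 Pa, K = 1.500e-05.
Archard relation: V = K·W·L/H = 1.500e-05 · 233.6 · 1.439 / 1.174e+09 = 4.295e-12 m³.
Wear depth h = V/A = 4.295e-12 / 3.108e-04 = 1.382e-08 m.

value=1.382e-08 m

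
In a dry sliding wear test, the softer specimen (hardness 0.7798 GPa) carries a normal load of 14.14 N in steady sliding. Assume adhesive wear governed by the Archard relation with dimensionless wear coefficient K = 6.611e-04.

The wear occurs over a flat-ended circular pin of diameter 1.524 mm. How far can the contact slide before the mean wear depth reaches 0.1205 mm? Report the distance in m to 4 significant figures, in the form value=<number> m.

value=18.34 m

The computation maintains full precision. Intermediates are displayed rounded; one final rounding: 4 significant digits.
Hardness H = 0.7798 GPa = 7.798e+08 Pa.
Pin diameter d = 1.524 mm = 0.001524 m. Contact area A = π·d²/4 = π·(0.001524 m)²/4 = 1.824e-06 m².
Depth limit h_lim = 0.1205 mm = 1.205e-04 m.
Expressed in SI base units: W = 14.14 N, H = 7.798e+08 Pa, K = 6.611e-04.
Wearable volume V_lim = h_lim·A = 1.205e-04 · 1.824e-06 = 2.198e-10 m³.
Sliding life L = V_lim·H/(K·W) = 2.198e-10 · 7.798e+08 / (6.611e-04 · 14.14) = 18.34 m.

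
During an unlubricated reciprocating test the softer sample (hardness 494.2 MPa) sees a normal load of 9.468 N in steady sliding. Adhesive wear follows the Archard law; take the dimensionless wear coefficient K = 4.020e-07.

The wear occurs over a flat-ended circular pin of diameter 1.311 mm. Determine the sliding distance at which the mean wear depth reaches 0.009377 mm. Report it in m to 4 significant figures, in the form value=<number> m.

value=1644 m

Displayed values are rounded. All arithmetic holds full precision. Rounded once at the end: four significant figures.
Hardness H = 494.2 MPa = 4.942e+08 Pa.
Pin diameter d = 1.311 mm = 0.001311 m. Contact area A = π·d²/4 = π·(0.001311 m)²/4 = 1.350e-06 m².
Depth limit h_lim = 0.009377 mm = 9.377e-06 m.
Collected in SI base units: W = 9.468 N, H = 4.942e+08 Pa, K = 4.020e-07.
Wearable volume V_lim = h_lim·A = 9.377e-06 · 1.350e-06 = 1.266e-11 m³.
Inverting, life L = V_lim·H/(K·W) = 1.266e-11 · 4.942e+08 / (4.020e-07 · 9.468) = 1644 m.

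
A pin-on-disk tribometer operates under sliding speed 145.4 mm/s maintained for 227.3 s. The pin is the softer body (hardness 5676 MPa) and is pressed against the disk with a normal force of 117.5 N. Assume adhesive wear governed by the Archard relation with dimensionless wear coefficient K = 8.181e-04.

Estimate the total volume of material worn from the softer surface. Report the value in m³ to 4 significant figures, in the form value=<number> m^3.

value=5.597e-10 m^3

Each operation holds full precision; the intermediates appear rounded — rounded just once: four significant digits.
Sliding speed v = 145.4 mm/s = 0.1454 m/s. Sliding distance L = v·t = 0.1454 m/s × 227.3 s = 33.05 m.
Hardness H = 5676 MPa = 5.676e+09 Pa.
In SI base units, W = 117.5 N, H = 5.676e+09 Pa, K = 8.181e-04.
Wear volume V = K·W·L/H = 8.181e-04 · 117.5 · 33.05 / 5.676e+09 = 5.597e-10 m³.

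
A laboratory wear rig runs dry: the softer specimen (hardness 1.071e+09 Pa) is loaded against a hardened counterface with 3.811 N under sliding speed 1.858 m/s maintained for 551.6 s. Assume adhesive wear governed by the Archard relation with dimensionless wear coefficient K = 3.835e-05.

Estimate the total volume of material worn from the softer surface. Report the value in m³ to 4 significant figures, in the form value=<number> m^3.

The intermediates appear rounded — each operation maintains full float precision, and a lone final rounding, at four significant digits.
Convert: Sliding distance L = v·t = 1.858 m/s × 551.6 s = 1025 m.
In SI base units: W = 3.811 N, H = 1.071e+09 Pa, K = 3.835e-05.
By Archard's law, V = K·W·L/H = 3.835e-05 · 3.811 · 1025 / 1.071e+09 = 1.399e-10 m³.

value=1.399e-10 m^3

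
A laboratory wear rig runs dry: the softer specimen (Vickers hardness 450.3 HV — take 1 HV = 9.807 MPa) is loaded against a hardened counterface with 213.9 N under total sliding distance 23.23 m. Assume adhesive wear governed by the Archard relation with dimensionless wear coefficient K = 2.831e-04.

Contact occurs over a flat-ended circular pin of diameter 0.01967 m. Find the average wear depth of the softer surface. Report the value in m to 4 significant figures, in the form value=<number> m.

The computation holds full precision; shown intermediates are rounded — rounded just once, at four significant digits.
Hardness H = 450.3 HV × 9.807 MPa/HV = 4416 MPa = 4.416e+09 Pa.
Contact area A = π·d²/4 = π·(0.01967 m)²/4 = 3.039e-04 m².
In SI base units: W = 213.9 N, H = 4.416e+09 Pa, K = 2.831e-04.
Apply Archard: V = K·W·L/H = 2.831e-04 · 213.9 · 23.23 / 4.416e+09 = 3.185e-10 m³.
Depth h = V/A = 3.185e-10 / 3.039e-04 = 1.048e-06 m.

value=1.048e-06 m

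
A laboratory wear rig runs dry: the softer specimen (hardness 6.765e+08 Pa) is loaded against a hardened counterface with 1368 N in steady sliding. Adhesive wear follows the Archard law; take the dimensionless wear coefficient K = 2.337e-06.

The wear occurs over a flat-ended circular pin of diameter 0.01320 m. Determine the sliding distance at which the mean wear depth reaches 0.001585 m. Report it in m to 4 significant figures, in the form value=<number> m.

The computation runs at exact precision; intermediate values appear rounded — a single final rounding to 4 significant digits.
Contact area A = π·d²/4 = π·(0.01320 m)²/4 = 1.368e-04 m².
Collected in SI base units: W = 1368 N, H = 6.765e+08 Pa, K = 2.337e-06.
Wearable volume V_lim = h_lim·A = 0.001585 · 1.368e-04 = 2.169e-07 m³.
Life L = V_lim·H/(K·W) = 2.169e-07 · 6.765e+08 / (2.337e-06 · 1368) = 4.590e+04 m.

value=4.590e+04 m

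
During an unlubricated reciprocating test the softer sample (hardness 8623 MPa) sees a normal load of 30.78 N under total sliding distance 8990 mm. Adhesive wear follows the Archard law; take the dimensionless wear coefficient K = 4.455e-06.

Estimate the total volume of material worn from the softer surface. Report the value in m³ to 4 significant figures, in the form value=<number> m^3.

The intermediates are printed rounded. All arithmetic holds full float precision — rounded just once: four significant digits.
Convert: Sliding distance L = 8990 mm = 8.990 m.
Convert: Hardness H = 8623 MPa = 8.623e+09 Pa.
Expressed in SI base units: W = 30.78 N, H = 8.623e+09 Pa, K = 4.455e-06.
Apply Archard: V = K·W·L/H = 4.455e-06 · 30.78 · 8.990 / 8.623e+09 = 1.430e-13 m³.

value=1.430e-13 m^3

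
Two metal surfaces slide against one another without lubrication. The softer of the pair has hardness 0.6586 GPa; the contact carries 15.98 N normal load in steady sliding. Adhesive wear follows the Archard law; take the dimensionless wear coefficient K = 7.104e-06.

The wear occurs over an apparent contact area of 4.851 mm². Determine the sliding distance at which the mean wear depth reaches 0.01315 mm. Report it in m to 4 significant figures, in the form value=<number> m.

Every step holds full precision. Intermediate values appear rounded, and rounded just once: 4 significant figures.
Hardness H = 0.6586 GPa = 6.586e+08 Pa.
Contact area A = 4.851 mm² = 4.851e-06 m².
Depth limit h_lim = 0.01315 mm = 1.315e-05 m.
Restated in SI base units: W = 15.98 N, H = 6.586e+08 Pa, K = 7.104e-06.
Allowed volume V_lim = h_lim·A = 1.315e-05 · 4.851e-06 = 6.379e-11 m³.
Sliding life L = V_lim·H/(K·W) = 6.379e-11 · 6.586e+08 / (7.104e-06 · 15.98) = 370.1 m.

value=370.1 m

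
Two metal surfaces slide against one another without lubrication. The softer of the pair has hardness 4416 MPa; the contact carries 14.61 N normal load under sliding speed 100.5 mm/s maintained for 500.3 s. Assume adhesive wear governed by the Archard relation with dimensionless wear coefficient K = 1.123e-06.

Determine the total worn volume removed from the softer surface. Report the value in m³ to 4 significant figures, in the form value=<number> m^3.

value=1.868e-13 m^3

Intermediates are displayed rounded. Every step carries exact precision; a lone final rounding, at 4 significant digits.
Convert: Sliding speed v = 100.5 mm/s = 0.1005 m/s. The distance L = v·t = 0.1005 m/s × 500.3 s = 50.28 m.
Convert: Hardness H = 4416 MPa = 4.416e+09 Pa.
In SI base units, W = 14.61 N, H = 4.416e+09 Pa, K = 1.123e-06.
Volume removed: V = K·W·L/H = 1.123e-06 · 14.61 · 50.28 / 4.416e+09 = 1.868e-13 m³.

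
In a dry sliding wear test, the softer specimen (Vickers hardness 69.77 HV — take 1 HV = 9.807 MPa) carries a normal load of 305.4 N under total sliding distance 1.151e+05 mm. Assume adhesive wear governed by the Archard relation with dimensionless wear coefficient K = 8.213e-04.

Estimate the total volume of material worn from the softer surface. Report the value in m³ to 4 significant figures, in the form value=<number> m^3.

value=4.219e-08 m^3

Intermediate values are printed rounded. The algebra holds full precision. Rounded once at the end: four significant digits.
Convert: Total distance L = 1.151e+05 mm = 115.1 m.
Convert: Hardness H = 69.77 HV × 9.807 MPa/HV = 684.2 MPa = 6.842e+08 Pa.
Expressed in SI base units: W = 305.4 N, H = 6.842e+08 Pa, K = 8.213e-04.
By Archard's law, V = K·W·L/H = 8.213e-04 · 305.4 · 115.1 / 6.842e+08 = 4.219e-08 m³.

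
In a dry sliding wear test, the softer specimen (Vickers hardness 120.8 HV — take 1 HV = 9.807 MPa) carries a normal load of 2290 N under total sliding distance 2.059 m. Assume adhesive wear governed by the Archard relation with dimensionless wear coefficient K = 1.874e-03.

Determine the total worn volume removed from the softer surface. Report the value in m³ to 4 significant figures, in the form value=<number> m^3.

value=7.459e-09 m^3

Intermediates are shown rounded — all working math runs at full precision. Rounded once at the end, at 4 significant digits.
Convert: Hardness H = 120.8 HV × 9.807 MPa/HV = 1185 MPa = 1.185e+09 Pa.
Working in SI base units: W = 2290 N, H = 1.185e+09 Pa, K = 1.874e-03.
Volume removed: V = K·W·L/H = 1.874e-03 · 2290 · 2.059 / 1.185e+09 = 7.459e-09 m³.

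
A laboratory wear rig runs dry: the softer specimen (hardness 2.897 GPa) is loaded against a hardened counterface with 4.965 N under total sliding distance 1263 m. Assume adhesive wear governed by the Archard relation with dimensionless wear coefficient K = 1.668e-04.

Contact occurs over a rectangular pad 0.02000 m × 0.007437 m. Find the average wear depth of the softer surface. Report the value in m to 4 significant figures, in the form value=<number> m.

All working math keeps full float precision, and quoted intermediates are rounded; one last rounding: 4 significant figures.
Hardness H = 2.897 GPa = 2.897e+09 Pa.
Contact area A = 0.02000 m × 0.007437 m = 1.487e-04 m².
Expressed in SI base units: W = 4.965 N, H = 2.897e+09 Pa, K = 1.668e-04.
Archard volume V = K·W·L/H = 1.668e-04 · 4.965 · 1263 / 2.897e+09 = 3.611e-10 m³.
Depth h = V/A = 3.611e-10 / 1.487e-04 = 2.427e-06 m.

value=2.427e-06 m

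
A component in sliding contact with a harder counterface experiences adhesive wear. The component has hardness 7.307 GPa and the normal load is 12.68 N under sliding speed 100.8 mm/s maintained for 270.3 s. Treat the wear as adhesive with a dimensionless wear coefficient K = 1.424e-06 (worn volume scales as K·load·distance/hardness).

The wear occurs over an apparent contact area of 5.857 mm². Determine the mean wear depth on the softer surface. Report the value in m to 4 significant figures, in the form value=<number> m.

The intermediates appear rounded — every step maintains full float precision, and one final rounding: four significant figures.
Sliding speed v = 100.8 mm/s = 0.1008 m/s. The distance L = v·t = 0.1008 m/s × 270.3 s = 27.25 m.
Hardness H = 7.307 GPa = 7.307e+09 Pa.
Contact area A = 5.857 mm² = 5.857e-06 m².
As SI base values: W = 12.68 N, H = 7.307e+09 Pa, K = 1.424e-06.
Apply Archard: V = K·W·L/H = 1.424e-06 · 12.68 · 27.25 / 7.307e+09 = 6.733e-14 m³.
Mean wear depth h = V/A = 6.733e-14 / 5.857e-06 = 1.150e-08 m.

value=1.150e-08 m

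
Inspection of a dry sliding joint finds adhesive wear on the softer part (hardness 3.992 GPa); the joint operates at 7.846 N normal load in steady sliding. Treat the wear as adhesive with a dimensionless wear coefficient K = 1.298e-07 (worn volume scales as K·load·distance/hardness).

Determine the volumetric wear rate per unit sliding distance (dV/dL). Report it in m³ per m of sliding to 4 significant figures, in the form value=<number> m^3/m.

value=2.551e-16 m^3/m

The computation runs at full precision; the intermediates are shown rounded. Rounded once at the end: four significant digits.
Hardness H = 3.992 GPa = 3.992e+09 Pa.
Collected in SI base units: W = 7.846 N, H = 3.992e+09 Pa, K = 1.298e-07.
Rate of wear dV/dL = K·W/H (independent of L): 1.298e-07 · 7.846 / 3.992e+09 = 2.551e-16 m³/m.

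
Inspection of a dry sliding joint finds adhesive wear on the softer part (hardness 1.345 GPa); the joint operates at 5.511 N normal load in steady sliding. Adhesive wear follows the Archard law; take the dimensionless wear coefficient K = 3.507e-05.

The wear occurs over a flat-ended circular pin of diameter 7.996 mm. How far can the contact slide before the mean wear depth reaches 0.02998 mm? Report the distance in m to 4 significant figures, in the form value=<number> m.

value=1.048e+04 m

Every step runs at full precision — intermediate values are shown rounded. Rounded once at the end, at 4 significant figures.
Convert: Hardness H = 1.345 GPa = 1.345e+09 Pa.
Convert: Pin diameter d = 7.996 mm = 0.007996 m. Contact area A = π·d²/4 = π·(0.007996 m)²/4 = 5.022e-05 m².
Convert: Depth limit h_lim = 0.02998 mm = 2.998e-05 m.
In SI base units: W = 5.511 N, H = 1.345e+09 Pa, K = 3.507e-05.
Wearable volume V_lim = h_lim·A = 2.998e-05 · 5.022e-05 = 1.505e-09 m³.
Inverting, life L = V_lim·H/(K·W) = 1.505e-09 · 1.345e+09 / (3.507e-05 · 5.511) = 1.048e+04 m.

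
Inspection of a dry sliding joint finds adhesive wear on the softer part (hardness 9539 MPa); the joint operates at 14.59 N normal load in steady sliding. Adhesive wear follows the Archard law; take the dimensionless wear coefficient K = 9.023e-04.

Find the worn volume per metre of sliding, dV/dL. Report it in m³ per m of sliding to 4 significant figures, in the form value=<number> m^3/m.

value=1.380e-12 m^3/m

Shown intermediates are rounded. The computation keeps full precision. Rounded once at the end: four significant figures.
Hardness H = 9539 MPa = 9.539e+09 Pa.
Working in SI base units: W = 14.59 N, H = 9.539e+09 Pa, K = 9.023e-04.
The wear rate dV/dL = K·W/H: 9.023e-04 · 14.59 / 9.539e+09 = 1.380e-12 m³/m.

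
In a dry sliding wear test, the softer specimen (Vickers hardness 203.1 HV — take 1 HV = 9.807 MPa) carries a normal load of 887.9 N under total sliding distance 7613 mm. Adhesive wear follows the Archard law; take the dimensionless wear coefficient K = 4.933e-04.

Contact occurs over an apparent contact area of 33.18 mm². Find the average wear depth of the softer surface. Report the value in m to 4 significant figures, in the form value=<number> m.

value=5.046e-05 m

All arithmetic maintains full precision. Intermediates are displayed rounded, and rounded once at the end: 4 significant figures.
Convert: Distance covered L = 7613 mm = 7.613 m.
Convert: Hardness H = 203.1 HV × 9.807 MPa/HV = 1992 MPa = 1.992e+09 Pa.
Convert: Contact area A = 33.18 mm² = 3.318e-05 m².
In SI base units: W = 887.9 N, H = 1.992e+09 Pa, K = 4.933e-04.
Wear volume V = K·W·L/H = 4.933e-04 · 887.9 · 7.613 / 1.992e+09 = 1.674e-09 m³.
Depth h = V/A = 1.674e-09 / 3.318e-05 = 5.046e-05 m.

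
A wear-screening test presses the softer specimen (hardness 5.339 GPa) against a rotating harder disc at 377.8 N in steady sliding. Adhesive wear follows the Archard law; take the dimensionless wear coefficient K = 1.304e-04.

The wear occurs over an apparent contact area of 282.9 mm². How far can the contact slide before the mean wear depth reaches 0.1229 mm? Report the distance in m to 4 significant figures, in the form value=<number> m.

Intermediate values are printed rounded. All working math keeps full float precision, and one last rounding: 4 significant digits.
Convert: Hardness H = 5.339 GPa = 5.339e+09 Pa.
Convert: Contact area A = 282.9 mm² = 2.829e-04 m².
Convert: Depth limit h_lim = 0.1229 mm = 1.229e-04 m.
Collected in SI base units: W = 377.8 N, H = 5.339e+09 Pa, K = 1.304e-04.
Permissible volume V_lim = h_lim·A = 1.229e-04 · 2.829e-04 = 3.477e-08 m³.
Thus life L = V_lim·H/(K·W) = 3.477e-08 · 5.339e+09 / (1.304e-04 · 377.8) = 3768 m.

value=3768 m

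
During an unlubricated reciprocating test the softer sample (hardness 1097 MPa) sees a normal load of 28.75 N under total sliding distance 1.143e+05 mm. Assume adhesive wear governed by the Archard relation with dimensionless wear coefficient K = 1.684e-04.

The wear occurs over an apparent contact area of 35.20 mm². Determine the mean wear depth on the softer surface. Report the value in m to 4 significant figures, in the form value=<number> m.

value=1.433e-05 m

The intermediates are displayed rounded, and the algebra holds full float precision — one final rounding to 4 significant figures.
Convert: The distance L = 1.143e+05 mm = 114.3 m.
Convert: Hardness H = 1097 MPa = 1.097e+09 Pa.
Convert: Contact area A = 35.20 mm² = 3.520e-05 m².
As SI base values: W = 28.75 N, H = 1.097e+09 Pa, K = 1.684e-04.
Volume removed: V = K·W·L/H = 1.684e-04 · 28.75 · 114.3 / 1.097e+09 = 5.045e-10 m³.
Wear depth h = V/A = 5.045e-10 / 3.520e-05 = 1.433e-05 m.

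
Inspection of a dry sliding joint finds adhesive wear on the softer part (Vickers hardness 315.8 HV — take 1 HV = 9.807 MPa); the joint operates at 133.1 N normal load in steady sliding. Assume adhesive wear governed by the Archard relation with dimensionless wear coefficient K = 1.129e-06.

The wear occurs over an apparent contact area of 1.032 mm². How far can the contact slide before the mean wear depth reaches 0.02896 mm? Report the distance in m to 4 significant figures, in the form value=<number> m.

value=616.0 m

Intermediate values appear rounded; all working math keeps full precision. Rounded just once to four significant figures.
Convert: Hardness H = 315.8 HV × 9.807 MPa/HV = 3097 MPa = 3.097e+09 Pa.
Convert: Contact area A = 1.032 mm² = 1.032e-06 m².
Convert: Depth limit h_lim = 0.02896 mm = 2.896e-05 m.
SI base units throughout: W = 133.1 N, H = 3.097e+09 Pa, K = 1.129e-06.
Allowed volume V_lim = h_lim·A = 2.896e-05 · 1.032e-06 = 2.989e-11 m³.
Inverting, life L = V_lim·H/(K·W) = 2.989e-11 · 3.097e+09 / (1.129e-06 · 133.1) = 616.0 m.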